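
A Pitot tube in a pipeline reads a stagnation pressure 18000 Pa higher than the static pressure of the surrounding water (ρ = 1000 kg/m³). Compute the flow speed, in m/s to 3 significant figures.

Bernoulli between the free stream and the stagnation point: ½ρv² = P_stag − P_static.
v = √(2ΔP/ρ) = √(2·18000/1000) = 6.00 m/s.

6.00 m/s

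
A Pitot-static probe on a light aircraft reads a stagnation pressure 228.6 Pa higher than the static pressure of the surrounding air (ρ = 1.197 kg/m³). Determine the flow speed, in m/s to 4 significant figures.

Bernoulli between the free stream and the stagnation point: ½ρv² = P_stag − P_static.
v = √(2ΔP/ρ) = √(2·228.6/1.197) = 19.54 m/s.

v ≈ 19.54 m/s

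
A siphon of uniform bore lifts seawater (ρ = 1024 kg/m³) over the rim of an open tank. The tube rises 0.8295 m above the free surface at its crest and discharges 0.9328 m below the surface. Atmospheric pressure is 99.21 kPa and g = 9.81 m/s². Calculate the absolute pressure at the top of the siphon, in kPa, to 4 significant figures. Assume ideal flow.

From the surface to the outlet (both open to atmosphere, surface at rest): v = √(2g·h_out) = √(2·9.81·0.9328) = 4.278 m/s.
Continuity keeps v the same throughout the tube; from surface to crest, P_atm + 0 = P_top + ½ρv² + ρg·h_top.
P_top = 99210 − ½·1024·4.278² − 1024·9.81·0.8295 = 81510 Pa.

P_top = 81.51 kPa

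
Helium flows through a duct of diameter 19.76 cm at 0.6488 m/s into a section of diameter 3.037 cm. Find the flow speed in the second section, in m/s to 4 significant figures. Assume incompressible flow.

By continuity, v₂ = v₁·A₁/A₂ = 0.6488·(306.7/7.244) = 27.47 m/s.

v₂ ≈ 27.47 m/s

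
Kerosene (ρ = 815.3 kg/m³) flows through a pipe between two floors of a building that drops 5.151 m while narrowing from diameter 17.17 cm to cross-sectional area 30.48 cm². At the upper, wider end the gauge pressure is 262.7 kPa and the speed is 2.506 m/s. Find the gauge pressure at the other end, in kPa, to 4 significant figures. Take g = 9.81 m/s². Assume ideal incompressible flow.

Continuity gives A₁v₁ = A₂v₂, so v₂ = (231.5 cm²)/(30.48 cm²) × 2.506 m/s = 19.04 m/s.
Energy conservation along the streamline gives P₂ = P₁ − ½ρ(v₂² − v₁²) − ρg(h₂ − h₁).
P₂ = 262700 + ½·815.3·(2.506² − 19.04²) − 815.3·9.81·(−5.151) = 262700 + (-145200) − (-41200) = 158700 Pa.

158.7 kPa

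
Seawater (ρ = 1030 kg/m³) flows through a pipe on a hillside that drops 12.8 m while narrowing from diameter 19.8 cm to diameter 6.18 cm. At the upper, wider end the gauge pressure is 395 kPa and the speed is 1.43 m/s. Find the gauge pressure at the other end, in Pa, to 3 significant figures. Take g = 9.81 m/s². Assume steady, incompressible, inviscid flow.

P₂ ≈ 414000 Pa

Continuity gives A₁v₁ = A₂v₂, so v₂ = (308 cm²)/(30.0 cm²) × 1.43 m/s = 14.7 m/s.
Applying Bernoulli between the two ends and solving for P₂: P₂ = P₁ + ½ρ(v₁² − v₂²) − ρgΔh.
P₂ = 395000 + ½·1030·(1.43² − 14.7²) − 1030·9.81·(−12.8) = 395000 + (-110000) − (-129000) = 414000 Pa.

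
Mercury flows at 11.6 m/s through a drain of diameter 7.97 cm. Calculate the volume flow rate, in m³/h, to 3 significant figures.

Q ≈ 208 m³/h

Q = A·v = 0.00499 m² × 11.6 m/s = 0.0579 m³/s.
Converting: 0.0579 m³/s × 3600 = 208 m³/h.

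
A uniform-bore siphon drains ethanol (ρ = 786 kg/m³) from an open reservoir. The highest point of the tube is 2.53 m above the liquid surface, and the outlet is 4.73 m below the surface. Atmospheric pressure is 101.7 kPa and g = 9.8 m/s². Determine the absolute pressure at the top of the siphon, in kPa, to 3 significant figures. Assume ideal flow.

From the surface to the outlet (both open to atmosphere, surface at rest): v = √(2g·h_out) = √(2·9.8·4.73) = 9.63 m/s.
Continuity keeps v the same throughout the tube; from surface to crest, P_atm + 0 = P_top + ½ρv² + ρg·h_top.
P_top = 101700 − ½·786·9.63² − 786·9.8·2.53 = 45800 Pa.

P_top ≈ 45.8 kPa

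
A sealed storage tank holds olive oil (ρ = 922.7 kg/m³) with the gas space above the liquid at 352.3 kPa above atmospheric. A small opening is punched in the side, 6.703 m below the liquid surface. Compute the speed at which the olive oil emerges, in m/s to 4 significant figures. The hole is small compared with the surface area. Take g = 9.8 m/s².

Take point 1 at the surface (v₁ ≈ 0) and point 2 at the hole (at atmospheric pressure). Bernoulli: P₁ + ρg h = P_atm + ½ρv₂².
With P₁ − P_atm = 352300 Pa, v₂ = √(2gh + 2ΔP/ρ) = √(2·9.8·6.703 + 2·352300/922.7) = 29.92 m/s.

v ≈ 29.92 m/s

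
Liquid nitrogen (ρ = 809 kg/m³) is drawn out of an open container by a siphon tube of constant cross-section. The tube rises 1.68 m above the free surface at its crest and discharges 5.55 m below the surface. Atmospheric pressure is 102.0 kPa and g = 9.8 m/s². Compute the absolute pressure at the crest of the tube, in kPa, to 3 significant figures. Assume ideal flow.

The outlet speed comes from Torricelli: v = √(2g·5.55) = 10.4 m/s.
Continuity keeps v the same throughout the tube; from surface to crest, P_atm + 0 = P_top + ½ρv² + ρg·h_top.
P_top = 102000 − ½·809·10.4² − 809·9.8·1.68 = 44700 Pa.

P_top ≈ 44.7 kPa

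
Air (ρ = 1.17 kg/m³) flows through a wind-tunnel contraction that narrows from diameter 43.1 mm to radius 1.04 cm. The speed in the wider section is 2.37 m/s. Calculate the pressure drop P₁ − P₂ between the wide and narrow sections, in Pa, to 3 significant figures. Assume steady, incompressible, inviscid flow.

57.3 Pa

By continuity, v₂ = v₁·A₁/A₂ = 2.37·(14.6/3.40) = 10.2 m/s.
The pipe is horizontal, so Bernoulli reduces to P₁ + ½ρv₁² = P₂ + ½ρv₂².
P₁ − P₂ = ½·1.17·(10.2² − 2.37²) = ½·1.17·97.9 = 57.3 Pa.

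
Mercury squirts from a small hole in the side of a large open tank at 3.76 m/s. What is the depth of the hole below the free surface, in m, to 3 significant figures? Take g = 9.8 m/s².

For a small hole in a large open tank, ½v² = gh, giving h = v²/(2g).
h = 3.76²/(2·9.8) = 14.1/19.60 = 0.721 m.

0.721 m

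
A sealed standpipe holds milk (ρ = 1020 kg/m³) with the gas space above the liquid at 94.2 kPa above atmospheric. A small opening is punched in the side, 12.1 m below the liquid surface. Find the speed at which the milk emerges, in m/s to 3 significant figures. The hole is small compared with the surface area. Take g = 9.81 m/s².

Take point 1 at the surface (v₁ ≈ 0) and point 2 at the hole (at atmospheric pressure). Bernoulli: P₁ + ρg h = P_atm + ½ρv₂².
With P₁ − P_atm = 94200 Pa, v₂ = √(2gh + 2ΔP/ρ) = √(2·9.81·12.1 + 2·94200/1020) = 20.5 m/s.

v ≈ 20.5 m/s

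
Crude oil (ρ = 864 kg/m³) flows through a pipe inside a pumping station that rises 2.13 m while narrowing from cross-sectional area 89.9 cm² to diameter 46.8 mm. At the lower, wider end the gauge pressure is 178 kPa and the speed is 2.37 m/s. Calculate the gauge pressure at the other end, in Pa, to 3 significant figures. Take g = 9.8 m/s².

Mass conservation (A₁v₁ = A₂v₂) gives v₂ = 2.37 × 89.9/17.2 = 12.4 m/s.
Applying Bernoulli between the two ends and solving for P₂: P₂ = P₁ + ½ρ(v₁² − v₂²) − ρgΔh.
P₂ = 178000 + ½·864·(2.37² − 12.4²) − 864·9.8·(+2.13) = 178000 + (-63800) − (18000) = 96100 Pa.

96100 Pa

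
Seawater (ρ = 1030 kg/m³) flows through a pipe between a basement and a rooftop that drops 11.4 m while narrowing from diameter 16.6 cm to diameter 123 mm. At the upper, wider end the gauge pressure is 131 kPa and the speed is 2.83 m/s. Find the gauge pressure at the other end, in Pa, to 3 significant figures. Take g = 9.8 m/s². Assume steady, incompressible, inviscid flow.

Mass conservation (A₁v₁ = A₂v₂) gives v₂ = 2.83 × 216/119 = 5.15 m/s.
Applying Bernoulli between the two ends and solving for P₂: P₂ = P₁ + ½ρ(v₁² − v₂²) − ρgΔh.
P₂ = 131000 + ½·1030·(2.83² − 5.15²) − 1030·9.8·(−11.4) = 131000 + (-9560) − (-115000) = 237000 Pa.

P₂ ≈ 237000 Pa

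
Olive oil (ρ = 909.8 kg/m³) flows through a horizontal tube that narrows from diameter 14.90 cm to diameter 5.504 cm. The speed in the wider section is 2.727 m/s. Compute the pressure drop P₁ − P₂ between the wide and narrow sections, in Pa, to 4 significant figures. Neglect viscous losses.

ΔP = 178300 Pa

Continuity gives A₁v₁ = A₂v₂, so v₂ = (174.4 cm²)/(23.79 cm²) × 2.727 m/s = 19.98 m/s.
The pipe is horizontal, so Bernoulli reduces to P₁ + ½ρv₁² = P₂ + ½ρv₂².
P₁ − P₂ = ½·909.8·(19.98² − 2.727²) = ½·909.8·392.0 = 178300 Pa.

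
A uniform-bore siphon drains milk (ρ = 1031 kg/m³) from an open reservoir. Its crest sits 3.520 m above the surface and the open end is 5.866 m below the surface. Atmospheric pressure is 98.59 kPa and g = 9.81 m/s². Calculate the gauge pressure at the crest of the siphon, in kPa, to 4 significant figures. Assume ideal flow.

From the surface to the outlet (both open to atmosphere, surface at rest): v = √(2g·h_out) = √(2·9.81·5.866) = 10.73 m/s.
Continuity keeps v the same throughout the tube; from surface to crest, P_atm + 0 = P_top + ½ρv² + ρg·h_top.
P_top = 98590 − ½·1031·10.73² − 1031·9.81·3.520 = 3659 Pa. So P_gauge = P_top − P_atm = -94930 Pa.

P_gauge ≈ -94.93 kPa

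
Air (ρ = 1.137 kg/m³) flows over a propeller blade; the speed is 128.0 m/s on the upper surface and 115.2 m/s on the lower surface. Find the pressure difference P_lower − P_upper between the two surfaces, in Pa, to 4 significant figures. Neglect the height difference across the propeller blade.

Bernoulli (same height): P_lower − P_upper = ½ρ(v_upper² − v_lower²).
ΔP = ½·1.137·(128.0² − 115.2²) = 1770 Pa.

ΔP ≈ 1770 Pa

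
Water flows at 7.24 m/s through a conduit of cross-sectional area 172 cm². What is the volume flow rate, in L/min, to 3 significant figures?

Q = A·v = 0.0172 m² × 7.24 m/s = 0.125 m³/s.
Converting: 0.125 m³/s × 60000 = 7470 L/min.

7470 L/min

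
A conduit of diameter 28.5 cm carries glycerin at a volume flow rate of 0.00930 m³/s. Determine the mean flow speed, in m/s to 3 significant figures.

Q = 0.00930 m³/s = 0.00930 m³/s.
v = Q/A = 0.00930 / 0.0638 = 0.146 m/s.

v ≈ 0.146 m/s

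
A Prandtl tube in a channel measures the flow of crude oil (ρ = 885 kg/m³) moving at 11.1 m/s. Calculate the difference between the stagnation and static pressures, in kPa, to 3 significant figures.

At the stagnation point the flow is brought to rest, so Bernoulli gives P_stag − P_static = ½ρv².
ΔP = ½·885·11.1² = 54500 Pa.

ΔP = 54.5 kPa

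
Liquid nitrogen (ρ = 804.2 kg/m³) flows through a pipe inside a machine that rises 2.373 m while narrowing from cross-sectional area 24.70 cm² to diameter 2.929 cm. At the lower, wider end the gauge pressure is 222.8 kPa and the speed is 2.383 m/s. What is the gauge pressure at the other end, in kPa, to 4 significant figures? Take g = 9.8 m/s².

P₂ ≈ 175.7 kPa

Continuity gives A₁v₁ = A₂v₂, so v₂ = (24.70 cm²)/(6.738 cm²) × 2.383 m/s = 8.736 m/s.
Energy conservation along the streamline gives P₂ = P₁ − ½ρ(v₂² − v₁²) − ρg(h₂ − h₁).
P₂ = 222800 + ½·804.2·(2.383² − 8.736²) − 804.2·9.8·(+2.373) = 222800 + (-28400) − (18700) = 175700 Pa.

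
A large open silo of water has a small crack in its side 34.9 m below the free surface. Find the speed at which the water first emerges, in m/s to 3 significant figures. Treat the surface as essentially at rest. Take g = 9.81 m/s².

v = 26.2 m/s

Torricelli's result v = √(2gh) gives v = √(2·9.81·34.9) = 26.2 m/s.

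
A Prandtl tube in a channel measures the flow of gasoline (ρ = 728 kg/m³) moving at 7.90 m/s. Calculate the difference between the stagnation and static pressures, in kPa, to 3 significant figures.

At the stagnation point the flow is brought to rest, so Bernoulli gives P_stag − P_static = ½ρv².
ΔP = ½·728·7.90² = 22700 Pa.

ΔP ≈ 22.7 kPa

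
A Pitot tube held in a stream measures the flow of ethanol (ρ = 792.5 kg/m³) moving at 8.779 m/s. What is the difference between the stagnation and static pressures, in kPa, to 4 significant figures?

ΔP ≈ 30.54 kPa

The dynamic pressure equals the rise in static pressure at the stagnation point: ΔP = ½ρv².
ΔP = ½·792.5·8.779² = 30540 Pa.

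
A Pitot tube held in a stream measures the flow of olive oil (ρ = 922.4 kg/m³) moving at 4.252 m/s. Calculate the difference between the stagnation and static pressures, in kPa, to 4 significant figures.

ΔP ≈ 8.338 kPa

At the stagnation point the flow is brought to rest, so Bernoulli gives P_stag − P_static = ½ρv².
ΔP = ½·922.4·4.252² = 8338 Pa.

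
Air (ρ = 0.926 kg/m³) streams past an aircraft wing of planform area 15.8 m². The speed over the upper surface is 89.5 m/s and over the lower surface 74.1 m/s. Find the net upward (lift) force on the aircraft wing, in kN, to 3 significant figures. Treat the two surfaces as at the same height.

With equal heights on the two surfaces, Bernoulli gives P_lower − P_upper = ½ρ(v_upper² − v_lower²).
ΔP = ½·0.926·(89.5² − 74.1²) = 1170 Pa.
Lift = ΔP · A = 1170 × 15.8 = 18400 N.

18.4 kN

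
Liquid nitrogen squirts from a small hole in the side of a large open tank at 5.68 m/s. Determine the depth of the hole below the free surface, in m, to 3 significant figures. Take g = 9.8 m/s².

h = 1.65 m

Inverting v = √(2gh) gives h = v² / 2g.
h = 5.68²/(2·9.8) = 32.3/19.60 = 1.65 m.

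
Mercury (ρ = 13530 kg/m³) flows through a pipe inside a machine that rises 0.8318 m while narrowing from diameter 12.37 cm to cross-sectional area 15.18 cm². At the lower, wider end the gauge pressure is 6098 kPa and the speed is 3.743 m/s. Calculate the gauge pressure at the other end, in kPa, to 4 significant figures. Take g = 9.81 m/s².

The volume flow rate is constant, so v₂ = (A₁/A₂)v₁ = (120.2/15.18)·3.743 = 29.63 m/s.
Applying Bernoulli between the two ends and solving for P₂: P₂ = P₁ + ½ρ(v₁² − v₂²) − ρgΔh.
P₂ = 6098000 + ½·13530·(3.743² − 29.63²) − 13530·9.81·(+0.8318) = 6098000 + (-5846000) − (110400) = 141900 Pa.

P₂ = 141.9 kPa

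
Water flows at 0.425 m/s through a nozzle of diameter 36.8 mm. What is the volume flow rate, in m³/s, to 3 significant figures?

Q = 0.000452 m³/s

Q = A·v = 0.00106 m² × 0.425 m/s = 0.000452 m³/s.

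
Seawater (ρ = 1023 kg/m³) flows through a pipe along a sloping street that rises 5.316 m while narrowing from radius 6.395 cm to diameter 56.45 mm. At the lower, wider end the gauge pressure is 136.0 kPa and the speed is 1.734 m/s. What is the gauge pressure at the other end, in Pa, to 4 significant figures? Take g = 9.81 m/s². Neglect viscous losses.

P₂ ≈ 43660 Pa

Continuity gives A₁v₁ = A₂v₂, so v₂ = (128.5 cm²)/(25.03 cm²) × 1.734 m/s = 8.901 m/s.
Applying Bernoulli between the two ends and solving for P₂: P₂ = P₁ + ½ρ(v₁² − v₂²) − ρgΔh.
P₂ = 136000 + ½·1023·(1.734² − 8.901²) − 1023·9.81·(+5.316) = 136000 + (-38990) − (53350) = 43660 Pa.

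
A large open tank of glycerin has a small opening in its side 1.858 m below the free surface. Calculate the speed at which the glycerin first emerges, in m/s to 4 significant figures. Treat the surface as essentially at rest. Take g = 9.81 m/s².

v ≈ 6.038 m/s

With the surface at rest and both surface and jet at atmospheric pressure, Bernoulli gives ρg h = ½ρv², so v = √(2gh) = √(2·9.81·1.858) = 6.038 m/s.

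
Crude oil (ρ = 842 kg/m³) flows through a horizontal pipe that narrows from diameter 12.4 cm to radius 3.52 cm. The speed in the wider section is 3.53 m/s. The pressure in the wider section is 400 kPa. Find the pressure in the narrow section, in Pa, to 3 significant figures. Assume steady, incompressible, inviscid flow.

The volume flow rate is constant, so v₂ = (A₁/A₂)v₁ = (121/38.9)·3.53 = 11.0 m/s.
With no height change, Bernoulli's equation is P₁ + ½ρv₁² = P₂ + ½ρv₂².
P₂ = P₁ − ½ρ(v₂² − v₁²) = 400000 − ½·842·(11.0² − 3.53²) = 400000 − 45200 = 355000 Pa.

P₂ ≈ 355000 Pa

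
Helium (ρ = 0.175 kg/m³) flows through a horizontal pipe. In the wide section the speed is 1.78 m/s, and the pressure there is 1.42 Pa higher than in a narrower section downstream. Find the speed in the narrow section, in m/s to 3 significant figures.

With h₁ = h₂, rearranging Bernoulli gives v₂ = √(v₁² + 2ΔP/ρ).
v₂ = √(1.78² + 2·1.42/0.175) = √(3.17 + 16.2) = 4.40 m/s.

v₂ ≈ 4.40 m/s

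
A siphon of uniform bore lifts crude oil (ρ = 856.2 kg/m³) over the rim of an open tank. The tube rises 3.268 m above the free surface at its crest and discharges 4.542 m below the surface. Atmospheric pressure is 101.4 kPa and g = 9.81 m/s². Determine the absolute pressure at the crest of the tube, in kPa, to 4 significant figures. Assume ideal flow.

P_top = 35.80 kPa

From the surface to the outlet (both open to atmosphere, surface at rest): v = √(2g·h_out) = √(2·9.81·4.542) = 9.440 m/s.
Continuity keeps v the same throughout the tube; from surface to crest, P_atm + 0 = P_top + ½ρv² + ρg·h_top.
P_top = 101400 − ½·856.2·9.440² − 856.2·9.81·3.268 = 35800 Pa.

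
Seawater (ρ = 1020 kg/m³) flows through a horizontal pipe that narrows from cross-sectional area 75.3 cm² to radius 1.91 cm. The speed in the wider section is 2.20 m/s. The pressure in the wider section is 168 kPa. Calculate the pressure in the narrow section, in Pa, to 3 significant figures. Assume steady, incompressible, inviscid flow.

63900 Pa

Continuity gives A₁v₁ = A₂v₂, so v₂ = (75.3 cm²)/(11.5 cm²) × 2.20 m/s = 14.5 m/s.
With no height change, Bernoulli's equation is P₁ + ½ρv₁² = P₂ + ½ρv₂².
P₂ = P₁ − ½ρ(v₂² − v₁²) = 168000 − ½·1020·(14.5² − 2.20²) = 168000 − 104000 = 63900 Pa.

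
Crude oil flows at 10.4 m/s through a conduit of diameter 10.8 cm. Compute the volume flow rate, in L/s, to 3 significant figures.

Q = A·v = 0.00916 m² × 10.4 m/s = 0.0953 m³/s.
Converting: 0.0953 m³/s × 1000 = 95.3 L/s.

Q = 95.3 L/s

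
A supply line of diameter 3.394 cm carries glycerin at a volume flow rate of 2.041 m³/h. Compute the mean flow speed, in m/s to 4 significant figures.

Q = 2.041 m³/h = 0.0005669 m³/s.
v = Q/A = 0.0005669 / 0.0009047 = 0.6267 m/s.

0.6267 m/s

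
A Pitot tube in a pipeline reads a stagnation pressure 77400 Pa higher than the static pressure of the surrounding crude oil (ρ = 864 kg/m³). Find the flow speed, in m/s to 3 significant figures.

The dynamic pressure equals the rise in static pressure at the stagnation point: ΔP = ½ρv².
v = √(2ΔP/ρ) = √(2·77400/864) = 13.4 m/s.

13.4 m/s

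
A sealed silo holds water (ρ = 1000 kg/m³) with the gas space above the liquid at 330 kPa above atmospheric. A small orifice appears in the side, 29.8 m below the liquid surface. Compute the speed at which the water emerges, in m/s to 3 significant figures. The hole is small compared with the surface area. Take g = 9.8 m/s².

Take point 1 at the surface (v₁ ≈ 0) and point 2 at the hole (at atmospheric pressure). Bernoulli: P₁ + ρg h = P_atm + ½ρv₂².
With P₁ − P_atm = 330000 Pa, v₂ = √(2gh + 2ΔP/ρ) = √(2·9.8·29.8 + 2·330000/1000) = 35.3 m/s.

v ≈ 35.3 m/s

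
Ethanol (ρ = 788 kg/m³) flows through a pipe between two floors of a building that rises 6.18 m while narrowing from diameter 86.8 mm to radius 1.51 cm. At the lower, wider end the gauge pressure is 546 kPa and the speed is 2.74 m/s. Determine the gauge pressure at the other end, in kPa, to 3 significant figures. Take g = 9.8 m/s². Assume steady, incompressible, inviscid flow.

By continuity, v₂ = v₁·A₁/A₂ = 2.74·(59.2/7.16) = 22.6 m/s.
Bernoulli: P₁ + ½ρv₁² + ρg h₁ = P₂ + ½ρv₂² + ρg h₂, so P₂ = P₁ + ½ρ(v₁² − v₂²) − ρg(h₂ − h₁).
P₂ = 546000 + ½·788·(2.74² − 22.6²) − 788·9.8·(+6.18) = 546000 + (-199000) − (47700) = 299000 Pa.

299 kPa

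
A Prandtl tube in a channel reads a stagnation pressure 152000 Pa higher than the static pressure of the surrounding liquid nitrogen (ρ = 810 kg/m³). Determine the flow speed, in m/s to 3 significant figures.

19.4 m/s

The dynamic pressure equals the rise in static pressure at the stagnation point: ΔP = ½ρv².
v = √(2ΔP/ρ) = √(2·152000/810) = 19.4 m/s.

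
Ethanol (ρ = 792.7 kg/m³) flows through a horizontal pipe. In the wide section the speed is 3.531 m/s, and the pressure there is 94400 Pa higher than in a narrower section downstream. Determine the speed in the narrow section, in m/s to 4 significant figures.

Horizontal Bernoulli: P₁ + ½ρv₁² = P₂ + ½ρv₂², so v₂² = v₁² + 2(P₁ − P₂)/ρ.
v₂ = √(3.531² + 2·94400/792.7) = √(12.47 + 238.2) = 15.83 m/s.

15.83 m/s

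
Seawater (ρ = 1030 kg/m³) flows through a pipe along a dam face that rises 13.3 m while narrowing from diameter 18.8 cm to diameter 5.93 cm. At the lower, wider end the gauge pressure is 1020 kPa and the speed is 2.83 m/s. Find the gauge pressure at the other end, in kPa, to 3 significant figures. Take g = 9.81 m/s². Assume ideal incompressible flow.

Continuity gives A₁v₁ = A₂v₂, so v₂ = (278 cm²)/(27.6 cm²) × 2.83 m/s = 28.4 m/s.
Bernoulli: P₁ + ½ρv₁² + ρg h₁ = P₂ + ½ρv₂² + ρg h₂, so P₂ = P₁ + ½ρ(v₁² − v₂²) − ρg(h₂ − h₁).
P₂ = 1020000 + ½·1030·(2.83² − 28.4²) − 1030·9.81·(+13.3) = 1020000 + (-413000) − (134000) = 473000 Pa.

P₂ = 473 kPa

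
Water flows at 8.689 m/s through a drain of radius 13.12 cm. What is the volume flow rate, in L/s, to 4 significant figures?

Q = A·v = 0.05408 m² × 8.689 m/s = 0.4699 m³/s.
Converting: 0.4699 m³/s × 1000 = 469.9 L/s.

469.9 L/s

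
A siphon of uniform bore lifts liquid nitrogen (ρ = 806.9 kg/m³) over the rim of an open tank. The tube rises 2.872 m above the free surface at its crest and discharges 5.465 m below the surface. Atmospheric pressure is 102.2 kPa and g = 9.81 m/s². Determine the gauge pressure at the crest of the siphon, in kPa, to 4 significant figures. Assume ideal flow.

P_gauge ≈ -65.99 kPa

From the surface to the outlet (both open to atmosphere, surface at rest): v = √(2g·h_out) = √(2·9.81·5.465) = 10.35 m/s.
Continuity keeps v the same throughout the tube; from surface to crest, P_atm + 0 = P_top + ½ρv² + ρg·h_top.
P_top = 102200 − ½·806.9·10.35² − 806.9·9.81·2.872 = 36210 Pa. So P_gauge = P_top − P_atm = -65990 Pa.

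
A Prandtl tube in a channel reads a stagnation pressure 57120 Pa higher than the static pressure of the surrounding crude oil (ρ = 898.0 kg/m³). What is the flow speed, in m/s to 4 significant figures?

v ≈ 11.28 m/s

The dynamic pressure equals the rise in static pressure at the stagnation point: ΔP = ½ρv².
v = √(2ΔP/ρ) = √(2·57120/898.0) = 11.28 m/s.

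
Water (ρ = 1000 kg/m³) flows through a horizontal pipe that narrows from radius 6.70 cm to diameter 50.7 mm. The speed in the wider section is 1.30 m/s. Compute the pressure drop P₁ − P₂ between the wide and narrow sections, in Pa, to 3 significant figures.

By continuity, v₂ = v₁·A₁/A₂ = 1.30·(141/20.2) = 9.08 m/s.
Bernoulli (h₁ = h₂): P₁ − P₂ = ½ρ(v₂² − v₁²).
P₁ − P₂ = ½·1000·(9.08² − 1.30²) = ½·1000·80.8 = 40400 Pa.

40400 Pa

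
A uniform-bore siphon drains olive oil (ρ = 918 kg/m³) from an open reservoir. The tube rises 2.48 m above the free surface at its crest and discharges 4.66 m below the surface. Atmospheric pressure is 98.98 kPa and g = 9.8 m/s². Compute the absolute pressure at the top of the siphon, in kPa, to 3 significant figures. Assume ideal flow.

P_top ≈ 34.7 kPa

The outlet speed comes from Torricelli: v = √(2g·4.66) = 9.56 m/s.
With constant cross-section the crest speed equals v; applying Bernoulli from the surface up to the crest, P_top = P_atm − ½ρv² − ρg·h_top.
P_top = 98980 − ½·918·9.56² − 918·9.8·2.48 = 34700 Pa.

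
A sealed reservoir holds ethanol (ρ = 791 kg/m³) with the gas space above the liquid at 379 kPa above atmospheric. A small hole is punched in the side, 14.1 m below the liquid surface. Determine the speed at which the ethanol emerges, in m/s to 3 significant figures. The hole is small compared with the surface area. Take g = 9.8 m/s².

Take point 1 at the surface (v₁ ≈ 0) and point 2 at the hole (at atmospheric pressure). Bernoulli: P₁ + ρg h = P_atm + ½ρv₂².
With P₁ − P_atm = 379000 Pa, v₂ = √(2gh + 2ΔP/ρ) = √(2·9.8·14.1 + 2·379000/791) = 35.1 m/s.

v = 35.1 m/s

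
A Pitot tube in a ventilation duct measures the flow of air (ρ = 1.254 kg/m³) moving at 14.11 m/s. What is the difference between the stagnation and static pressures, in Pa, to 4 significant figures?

ΔP = 124.8 Pa

Bernoulli between the free stream and the stagnation point: ½ρv² = P_stag − P_static.
ΔP = ½·1.254·14.11² = 124.8 Pa.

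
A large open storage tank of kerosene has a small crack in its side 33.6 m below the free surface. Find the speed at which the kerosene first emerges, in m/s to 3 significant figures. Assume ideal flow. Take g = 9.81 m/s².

25.7 m/s

With the surface at rest and both surface and jet at atmospheric pressure, Bernoulli gives ρg h = ½ρv², so v = √(2gh) = √(2·9.81·33.6) = 25.7 m/s.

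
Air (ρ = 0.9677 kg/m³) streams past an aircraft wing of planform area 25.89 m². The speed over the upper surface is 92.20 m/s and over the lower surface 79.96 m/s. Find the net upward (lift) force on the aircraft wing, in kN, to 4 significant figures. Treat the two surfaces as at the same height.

26.40 kN

From P + ½ρv² = const at equal height, P_low − P_up = ½ρ(v_up² − v_low²).
ΔP = ½·0.9677·(92.20² − 79.96²) = 1020 Pa.
Lift = ΔP · A = 1020 × 25.89 = 26400 N.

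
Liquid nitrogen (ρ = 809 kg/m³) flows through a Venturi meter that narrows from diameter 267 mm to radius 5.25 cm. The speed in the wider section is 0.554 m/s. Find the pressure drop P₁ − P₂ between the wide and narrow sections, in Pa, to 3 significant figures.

Mass conservation (A₁v₁ = A₂v₂) gives v₂ = 0.554 × 560/86.6 = 3.58 m/s.
Bernoulli (h₁ = h₂): P₁ − P₂ = ½ρ(v₂² − v₁²).
P₁ − P₂ = ½·809·(3.58² − 0.554²) = ½·809·12.5 = 5070 Pa.

ΔP ≈ 5070 Pa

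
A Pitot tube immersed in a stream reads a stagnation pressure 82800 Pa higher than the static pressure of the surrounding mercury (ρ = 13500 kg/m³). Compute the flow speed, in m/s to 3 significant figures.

Bernoulli between the free stream and the stagnation point: ½ρv² = P_stag − P_static.
v = √(2ΔP/ρ) = √(2·82800/13500) = 3.50 m/s.

v = 3.50 m/s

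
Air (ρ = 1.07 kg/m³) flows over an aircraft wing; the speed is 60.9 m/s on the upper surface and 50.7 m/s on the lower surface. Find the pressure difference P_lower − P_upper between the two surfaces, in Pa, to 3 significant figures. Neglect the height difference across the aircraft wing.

With negligible Δh, P + ½ρv² is constant, so P_low − P_up = ½ρ(v_up² − v_low²).
ΔP = ½·1.07·(60.9² − 50.7²) = 609 Pa.

ΔP ≈ 609 Pa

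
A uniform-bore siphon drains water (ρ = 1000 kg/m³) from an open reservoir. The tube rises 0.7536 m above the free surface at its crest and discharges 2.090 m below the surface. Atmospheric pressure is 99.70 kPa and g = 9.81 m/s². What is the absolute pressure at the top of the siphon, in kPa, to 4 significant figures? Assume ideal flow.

From the surface to the outlet (both open to atmosphere, surface at rest): v = √(2g·h_out) = √(2·9.81·2.090) = 6.404 m/s.
With constant cross-section the crest speed equals v; applying Bernoulli from the surface up to the crest, P_top = P_atm − ½ρv² − ρg·h_top.
P_top = 99700 − ½·1000·6.404² − 1000·9.81·0.7536 = 71800 Pa.

P_top ≈ 71.80 kPa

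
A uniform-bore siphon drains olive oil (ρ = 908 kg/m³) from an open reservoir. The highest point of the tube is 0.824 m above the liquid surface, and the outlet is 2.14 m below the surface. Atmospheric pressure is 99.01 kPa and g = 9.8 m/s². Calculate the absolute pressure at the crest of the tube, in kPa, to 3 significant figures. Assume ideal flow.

P_top ≈ 72.6 kPa

From the surface to the outlet (both open to atmosphere, surface at rest): v = √(2g·h_out) = √(2·9.8·2.14) = 6.48 m/s.
With constant cross-section the crest speed equals v; applying Bernoulli from the surface up to the crest, P_top = P_atm − ½ρv² − ρg·h_top.
P_top = 99010 − ½·908·6.48² − 908·9.8·0.824 = 72600 Pa.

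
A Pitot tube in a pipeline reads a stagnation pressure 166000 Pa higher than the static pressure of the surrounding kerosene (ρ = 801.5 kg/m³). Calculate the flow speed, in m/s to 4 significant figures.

The dynamic pressure equals the rise in static pressure at the stagnation point: ΔP = ½ρv².
v = √(2ΔP/ρ) = √(2·166000/801.5) = 20.35 m/s.

v ≈ 20.35 m/s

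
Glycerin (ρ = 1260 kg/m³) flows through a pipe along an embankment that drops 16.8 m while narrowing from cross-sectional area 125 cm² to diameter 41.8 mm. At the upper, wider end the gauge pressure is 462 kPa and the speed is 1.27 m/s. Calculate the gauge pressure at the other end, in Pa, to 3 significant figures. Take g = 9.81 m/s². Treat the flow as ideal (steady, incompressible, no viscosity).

P₂ ≈ 586000 Pa

By continuity, v₂ = v₁·A₁/A₂ = 1.27·(125/13.7) = 11.6 m/s.
Applying Bernoulli between the two ends and solving for P₂: P₂ = P₁ + ½ρ(v₁² − v₂²) − ρgΔh.
P₂ = 462000 + ½·1260·(1.27² − 11.6²) − 1260·9.81·(−16.8) = 462000 + (-83300) − (-208000) = 586000 Pa.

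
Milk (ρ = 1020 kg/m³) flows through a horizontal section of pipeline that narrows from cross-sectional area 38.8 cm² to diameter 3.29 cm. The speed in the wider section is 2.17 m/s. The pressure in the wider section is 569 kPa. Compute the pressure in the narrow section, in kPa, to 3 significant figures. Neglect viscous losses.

521 kPa

By continuity, v₂ = v₁·A₁/A₂ = 2.17·(38.8/8.50) = 9.90 m/s.
The pipe is horizontal, so Bernoulli reduces to P₁ + ½ρv₁² = P₂ + ½ρv₂².
P₂ = P₁ − ½ρ(v₂² − v₁²) = 569000 − ½·1020·(9.90² − 2.17²) = 569000 − 47600 = 521000 Pa.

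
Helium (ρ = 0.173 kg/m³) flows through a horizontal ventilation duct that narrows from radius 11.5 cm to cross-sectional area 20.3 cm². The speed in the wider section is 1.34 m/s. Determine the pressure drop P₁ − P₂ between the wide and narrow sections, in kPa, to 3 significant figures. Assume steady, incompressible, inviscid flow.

0.0649 kPa

Mass conservation (A₁v₁ = A₂v₂) gives v₂ = 1.34 × 415/20.3 = 27.4 m/s.
Bernoulli (h₁ = h₂): P₁ − P₂ = ½ρ(v₂² − v₁²).
P₁ − P₂ = ½·0.173·(27.4² − 1.34²) = ½·0.173·750 = 64.9 Pa.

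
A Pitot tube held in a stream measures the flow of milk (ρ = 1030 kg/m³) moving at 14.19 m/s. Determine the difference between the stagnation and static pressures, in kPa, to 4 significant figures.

Bernoulli between the free stream and the stagnation point: ½ρv² = P_stag − P_static.
ΔP = ½·1030·14.19² = 103700 Pa.

ΔP ≈ 103.7 kPa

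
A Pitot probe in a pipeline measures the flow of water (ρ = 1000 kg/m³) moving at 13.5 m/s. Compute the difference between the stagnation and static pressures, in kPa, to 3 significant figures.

The dynamic pressure equals the rise in static pressure at the stagnation point: ΔP = ½ρv².
ΔP = ½·1000·13.5² = 91100 Pa.

ΔP = 91.1 kPa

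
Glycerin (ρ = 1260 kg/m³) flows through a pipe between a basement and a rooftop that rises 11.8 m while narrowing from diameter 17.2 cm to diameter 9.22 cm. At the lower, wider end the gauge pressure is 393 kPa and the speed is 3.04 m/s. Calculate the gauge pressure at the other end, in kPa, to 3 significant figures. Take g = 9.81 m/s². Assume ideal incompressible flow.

Mass conservation (A₁v₁ = A₂v₂) gives v₂ = 3.04 × 232/66.8 = 10.6 m/s.
Bernoulli: P₁ + ½ρv₁² + ρg h₁ = P₂ + ½ρv₂² + ρg h₂, so P₂ = P₁ + ½ρ(v₁² − v₂²) − ρg(h₂ − h₁).
P₂ = 393000 + ½·1260·(3.04² − 10.6²) − 1260·9.81·(+11.8) = 393000 + (-64700) − (146000) = 182000 Pa.

P₂ ≈ 182 kPa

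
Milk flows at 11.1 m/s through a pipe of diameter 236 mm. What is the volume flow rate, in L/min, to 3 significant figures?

29100 L/min

Q = A·v = 0.0437 m² × 11.1 m/s = 0.486 m³/s.
Converting: 0.486 m³/s × 60000 = 29100 L/min.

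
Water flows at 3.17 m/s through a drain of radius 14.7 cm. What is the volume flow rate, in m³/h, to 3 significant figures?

Q = A·v = 0.0679 m² × 3.17 m/s = 0.215 m³/s.
Converting: 0.215 m³/s × 3600 = 775 m³/h.

Q ≈ 775 m³/h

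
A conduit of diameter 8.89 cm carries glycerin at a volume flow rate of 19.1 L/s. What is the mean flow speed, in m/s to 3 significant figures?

Q = 19.1 L/s = 0.0191 m³/s.
v = Q/A = 0.0191 / 0.00621 = 3.08 m/s.

v = 3.08 m/s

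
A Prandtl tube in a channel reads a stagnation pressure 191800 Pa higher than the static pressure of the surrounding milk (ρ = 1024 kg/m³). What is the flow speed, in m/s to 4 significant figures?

v = 19.35 m/s

Bernoulli between the free stream and the stagnation point: ½ρv² = P_stag − P_static.
v = √(2ΔP/ρ) = √(2·191800/1024) = 19.35 m/s.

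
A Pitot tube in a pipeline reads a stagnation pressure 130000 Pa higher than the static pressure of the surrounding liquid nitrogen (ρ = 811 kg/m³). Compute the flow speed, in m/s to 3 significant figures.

The dynamic pressure equals the rise in static pressure at the stagnation point: ΔP = ½ρv².
v = √(2ΔP/ρ) = √(2·130000/811) = 17.9 m/s.

v ≈ 17.9 m/s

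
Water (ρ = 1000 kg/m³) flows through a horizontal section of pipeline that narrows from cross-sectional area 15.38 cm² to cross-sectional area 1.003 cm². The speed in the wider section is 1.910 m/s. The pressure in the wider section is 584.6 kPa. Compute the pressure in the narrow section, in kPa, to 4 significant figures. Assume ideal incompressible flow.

The volume flow rate is constant, so v₂ = (A₁/A₂)v₁ = (15.38/1.003)·1.910 = 29.29 m/s.
With no height change, Bernoulli's equation is P₁ + ½ρv₁² = P₂ + ½ρv₂².
P₂ = P₁ − ½ρ(v₂² − v₁²) = 584600 − ½·1000·(29.29² − 1.910²) = 584600 − 427100 = 157500 Pa.

P₂ = 157.5 kPa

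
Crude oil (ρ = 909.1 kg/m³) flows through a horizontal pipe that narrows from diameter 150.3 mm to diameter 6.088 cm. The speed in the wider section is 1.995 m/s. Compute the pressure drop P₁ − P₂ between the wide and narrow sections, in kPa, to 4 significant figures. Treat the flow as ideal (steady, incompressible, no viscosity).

Mass conservation (A₁v₁ = A₂v₂) gives v₂ = 1.995 × 177.4/29.11 = 12.16 m/s.
The pipe is horizontal, so Bernoulli reduces to P₁ + ½ρv₁² = P₂ + ½ρv₂².
P₁ − P₂ = ½·909.1·(12.16² − 1.995²) = ½·909.1·143.9 = 65400 Pa.

ΔP ≈ 65.40 kPa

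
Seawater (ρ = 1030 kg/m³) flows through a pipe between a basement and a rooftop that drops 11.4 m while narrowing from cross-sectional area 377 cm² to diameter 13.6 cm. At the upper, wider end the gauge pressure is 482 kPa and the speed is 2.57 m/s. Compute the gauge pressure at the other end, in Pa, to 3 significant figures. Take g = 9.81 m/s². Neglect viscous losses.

P₂ = 578000 Pa

Continuity gives A₁v₁ = A₂v₂, so v₂ = (377 cm²)/(145 cm²) × 2.57 m/s = 6.67 m/s.
Bernoulli: P₁ + ½ρv₁² + ρg h₁ = P₂ + ½ρv₂² + ρg h₂, so P₂ = P₁ + ½ρ(v₁² − v₂²) − ρg(h₂ − h₁).
P₂ = 482000 + ½·1030·(2.57² − 6.67²) − 1030·9.81·(−11.4) = 482000 + (-19500) − (-115000) = 578000 Pa.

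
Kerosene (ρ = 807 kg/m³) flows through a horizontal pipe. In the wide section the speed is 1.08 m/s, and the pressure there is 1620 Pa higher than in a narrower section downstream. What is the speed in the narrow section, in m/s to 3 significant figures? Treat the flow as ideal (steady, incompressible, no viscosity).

Along the level pipe P + ½ρv² is conserved, hence v₂² = v₁² + 2(P₁ − P₂)/ρ.
v₂ = √(1.08² + 2·1620/807) = √(1.17 + 4.01) = 2.28 m/s.

2.28 m/s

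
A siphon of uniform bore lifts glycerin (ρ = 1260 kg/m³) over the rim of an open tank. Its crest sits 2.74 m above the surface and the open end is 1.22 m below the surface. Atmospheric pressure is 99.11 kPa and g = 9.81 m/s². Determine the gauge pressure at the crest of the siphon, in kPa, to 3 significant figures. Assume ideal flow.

P_gauge = -48.9 kPa

Bernoulli surface→outlet gives ½v² = g·h_out, so v = √(2·9.81·1.22) = 4.89 m/s.
The bore is uniform, so the speed at the crest is the same v. Bernoulli surface→crest: P_atm = P_top + ½ρv² + ρg·h_top.
P_top = 99110 − ½·1260·4.89² − 1260·9.81·2.74 = 50200 Pa. So P_gauge = P_top − P_atm = -48900 Pa.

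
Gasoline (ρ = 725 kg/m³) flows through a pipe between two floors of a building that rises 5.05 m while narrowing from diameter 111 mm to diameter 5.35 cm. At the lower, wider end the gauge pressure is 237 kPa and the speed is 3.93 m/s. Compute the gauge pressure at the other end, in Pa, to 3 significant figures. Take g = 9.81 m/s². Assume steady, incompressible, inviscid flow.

By continuity, v₂ = v₁·A₁/A₂ = 3.93·(96.8/22.5) = 16.9 m/s.
Energy conservation along the streamline gives P₂ = P₁ − ½ρ(v₂² − v₁²) − ρg(h₂ − h₁).
P₂ = 237000 + ½·725·(3.93² − 16.9²) − 725·9.81·(+5.05) = 237000 + (-98100) − (35900) = 103000 Pa.

103000 Pa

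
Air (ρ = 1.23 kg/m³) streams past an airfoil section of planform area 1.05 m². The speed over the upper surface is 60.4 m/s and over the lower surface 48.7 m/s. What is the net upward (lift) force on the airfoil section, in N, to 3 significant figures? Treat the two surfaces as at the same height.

F = 824 N

With equal heights on the two surfaces, Bernoulli gives P_lower − P_upper = ½ρ(v_upper² − v_lower²).
ΔP = ½·1.23·(60.4² − 48.7²) = 785 Pa.
Lift = ΔP · A = 785 × 1.05 = 824 N.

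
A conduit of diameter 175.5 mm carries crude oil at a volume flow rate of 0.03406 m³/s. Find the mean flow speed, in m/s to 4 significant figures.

v ≈ 1.408 m/s

Q = 0.03406 m³/s = 0.03406 m³/s.
v = Q/A = 0.03406 / 0.02419 = 1.408 m/s.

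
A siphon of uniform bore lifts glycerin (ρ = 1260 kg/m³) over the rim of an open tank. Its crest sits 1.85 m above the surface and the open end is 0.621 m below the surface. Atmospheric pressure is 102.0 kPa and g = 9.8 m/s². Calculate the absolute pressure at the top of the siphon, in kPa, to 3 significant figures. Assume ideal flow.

P_top = 71.5 kPa

Bernoulli surface→outlet gives ½v² = g·h_out, so v = √(2·9.8·0.621) = 3.49 m/s.
Continuity keeps v the same throughout the tube; from surface to crest, P_atm + 0 = P_top + ½ρv² + ρg·h_top.
P_top = 102000 − ½·1260·3.49² − 1260·9.8·1.85 = 71500 Pa.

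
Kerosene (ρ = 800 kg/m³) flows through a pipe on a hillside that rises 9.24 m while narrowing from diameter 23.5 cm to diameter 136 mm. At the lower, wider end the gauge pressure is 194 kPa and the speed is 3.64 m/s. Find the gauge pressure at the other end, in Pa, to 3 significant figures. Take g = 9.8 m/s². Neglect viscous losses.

P₂ ≈ 79600 Pa

Mass conservation (A₁v₁ = A₂v₂) gives v₂ = 3.64 × 434/145 = 10.9 m/s.
Energy conservation along the streamline gives P₂ = P₁ − ½ρ(v₂² − v₁²) − ρg(h₂ − h₁).
P₂ = 194000 + ½·800·(3.64² − 10.9²) − 800·9.8·(+9.24) = 194000 + (-41900) − (72400) = 79600 Pa.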